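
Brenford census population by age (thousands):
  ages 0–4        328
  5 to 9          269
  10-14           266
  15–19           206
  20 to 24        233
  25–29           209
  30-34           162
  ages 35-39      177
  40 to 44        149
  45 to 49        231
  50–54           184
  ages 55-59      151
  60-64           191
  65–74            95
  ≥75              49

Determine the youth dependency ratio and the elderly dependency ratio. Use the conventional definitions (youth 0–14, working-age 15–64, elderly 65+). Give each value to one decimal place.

Youth dependency ratio: 45.6
Old-age dependency ratio: 7.6

0–14: 328 + 269 + 266 = 863
15–64: 206 + 233 + 209 + 162 + 177 + 149 + 231 + 184 + 151 + 191 = 1 893
65+: 95 + 49 = 144
Youth dependency ratio = 863 / 1 893 × 100 = 45.6
Old-age dependency ratio = 144 / 1 893 × 100 = 7.6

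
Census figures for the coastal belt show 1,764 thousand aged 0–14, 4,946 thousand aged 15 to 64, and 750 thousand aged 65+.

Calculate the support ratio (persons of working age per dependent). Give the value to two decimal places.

Support ratio = 4,946 / (1,764 + 750) = 4,946 / 2,514 = 1.97

Support ratio: 1.97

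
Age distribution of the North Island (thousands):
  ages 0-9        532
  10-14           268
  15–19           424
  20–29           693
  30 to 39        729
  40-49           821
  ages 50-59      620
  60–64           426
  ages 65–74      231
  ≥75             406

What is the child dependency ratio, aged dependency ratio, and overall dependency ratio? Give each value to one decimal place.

0–14: 532 + 268 = 800
15–64: 424 + 693 + 729 + 821 + 620 + 426 = 3713
65+: 231 + 406 = 637
Youth dependency ratio = 800 / 3713 × 100 = 21.5
Old-age dependency ratio = 637 / 3713 × 100 = 17.2
Total dependency ratio = (800 + 637) / 3713 × 100 = 1437 / 3713 × 100 = 38.7

Youth dependency ratio: 21.5
Old-age dependency ratio: 17.2
Total dependency ratio: 38.7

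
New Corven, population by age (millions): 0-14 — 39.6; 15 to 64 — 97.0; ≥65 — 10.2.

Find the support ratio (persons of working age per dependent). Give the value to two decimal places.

Support ratio = 97.0 / (39.6 + 10.2) = 97.0 / 49.8 = 1.95

Support ratio: 1.95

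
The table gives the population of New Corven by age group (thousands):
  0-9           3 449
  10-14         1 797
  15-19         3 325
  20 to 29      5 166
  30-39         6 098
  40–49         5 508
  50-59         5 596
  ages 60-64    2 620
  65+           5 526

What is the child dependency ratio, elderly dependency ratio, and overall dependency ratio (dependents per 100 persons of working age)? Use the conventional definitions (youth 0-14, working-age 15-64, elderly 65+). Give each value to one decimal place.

0–14: 3 449 + 1 797 = 5 246
15–64: 3 325 + 5 166 + 6 098 + 5 508 + 5 596 + 2 620 = 28 313
65+: 5 526
Youth dependency ratio = 5 246 / 28 313 × 100 = 18.5
Old-age dependency ratio = 5 526 / 28 313 × 100 = 19.5
Total dependency ratio = (5 246 + 5 526) / 28 313 × 100 = 10 772 / 28 313 × 100 = 38.0

Youth dependency ratio: 18.5
Old-age dependency ratio: 19.5
Total dependency ratio: 38.0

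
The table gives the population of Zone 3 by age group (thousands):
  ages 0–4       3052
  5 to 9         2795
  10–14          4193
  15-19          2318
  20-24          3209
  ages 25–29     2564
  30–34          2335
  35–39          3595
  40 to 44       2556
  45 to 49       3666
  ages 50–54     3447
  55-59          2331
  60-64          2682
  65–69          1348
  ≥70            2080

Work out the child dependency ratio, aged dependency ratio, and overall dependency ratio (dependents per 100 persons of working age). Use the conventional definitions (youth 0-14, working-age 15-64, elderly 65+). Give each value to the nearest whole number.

Youth dependency ratio: 35
Old-age dependency ratio: 12
Total dependency ratio: 47

0–14: 3052 + 2795 + 4193 = 10040
15–64: 2318 + 3209 + 2564 + 2335 + 3595 + 2556 + 3666 + 3447 + 2331 + 2682 = 28703
65+: 1348 + 2080 = 3428
Youth dependency ratio = 10040 / 28703 × 100 = 35
Old-age dependency ratio = 3428 / 28703 × 100 = 12
Total dependency ratio = (10040 + 3428) / 28703 × 100 = 13468 / 28703 × 100 = 47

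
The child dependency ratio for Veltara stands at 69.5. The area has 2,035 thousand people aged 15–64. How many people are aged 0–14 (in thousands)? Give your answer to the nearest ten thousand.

Youth dependency ratio = youth / working-age × 100
69.5 = Y / 2,035 × 100
⇒ 1,410

Aged 0–14: 1,410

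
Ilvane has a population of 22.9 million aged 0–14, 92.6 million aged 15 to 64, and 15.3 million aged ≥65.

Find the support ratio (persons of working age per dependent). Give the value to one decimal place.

Support ratio = 92.6 / (22.9 + 15.3) = 92.6 / 38.2 = 2.4

Support ratio: 2.4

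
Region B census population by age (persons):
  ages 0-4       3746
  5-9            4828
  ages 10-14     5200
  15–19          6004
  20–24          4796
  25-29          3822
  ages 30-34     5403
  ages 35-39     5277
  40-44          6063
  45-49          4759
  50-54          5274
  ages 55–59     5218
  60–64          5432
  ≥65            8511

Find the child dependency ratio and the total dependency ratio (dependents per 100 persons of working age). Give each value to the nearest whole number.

Youth dependency ratio: 26
Total dependency ratio: 43

0–14: 3746 + 4828 + 5200 = 13774
15–64: 6004 + 4796 + 3822 + 5403 + 5277 + 6063 + 4759 + 5274 + 5218 + 5432 = 52048
65+: 8511
Youth dependency ratio = 13774 / 52048 × 100 = 26
Total dependency ratio = (13774 + 8511) / 52048 × 100 = 22285 / 52048 × 100 = 43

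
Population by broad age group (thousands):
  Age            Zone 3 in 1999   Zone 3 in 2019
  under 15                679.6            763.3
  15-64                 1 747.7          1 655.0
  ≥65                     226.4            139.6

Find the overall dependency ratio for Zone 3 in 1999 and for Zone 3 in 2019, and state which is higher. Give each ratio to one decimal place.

Zone 3 in 1999: 51.8
Zone 3 in 2019: 54.6
Higher: Zone 3 in 2019

Zone 3 in 1999: (679.6 + 226.4) / 1 747.7 × 100 = 906.0 / 1 747.7 × 100 = 51.8
Zone 3 in 2019: (763.3 + 139.6) / 1 655.0 × 100 = 902.9 / 1 655.0 × 100 = 54.6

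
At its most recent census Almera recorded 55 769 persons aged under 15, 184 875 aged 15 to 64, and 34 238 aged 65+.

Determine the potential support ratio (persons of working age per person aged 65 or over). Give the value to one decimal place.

Potential support ratio: 5.4

Potential support ratio = 184 875 / 34 238 = 5.4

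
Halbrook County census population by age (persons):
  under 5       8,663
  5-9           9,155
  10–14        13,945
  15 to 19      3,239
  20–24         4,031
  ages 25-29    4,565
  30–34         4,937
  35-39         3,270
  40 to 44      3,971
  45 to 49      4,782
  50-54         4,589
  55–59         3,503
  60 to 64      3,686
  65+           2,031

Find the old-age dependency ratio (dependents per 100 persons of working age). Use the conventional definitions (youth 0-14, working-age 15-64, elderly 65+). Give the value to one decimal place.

Old-age dependency ratio: 5.0

0–14: 8,663 + 9,155 + 13,945 = 31,763
15–64: 3,239 + 4,031 + 4,565 + 4,937 + 3,270 + 3,971 + 4,782 + 4,589 + 3,503 + 3,686 = 40,573
65+: 2,031
Old-age dependency ratio = 2,031 / 40,573 × 100 = 5.0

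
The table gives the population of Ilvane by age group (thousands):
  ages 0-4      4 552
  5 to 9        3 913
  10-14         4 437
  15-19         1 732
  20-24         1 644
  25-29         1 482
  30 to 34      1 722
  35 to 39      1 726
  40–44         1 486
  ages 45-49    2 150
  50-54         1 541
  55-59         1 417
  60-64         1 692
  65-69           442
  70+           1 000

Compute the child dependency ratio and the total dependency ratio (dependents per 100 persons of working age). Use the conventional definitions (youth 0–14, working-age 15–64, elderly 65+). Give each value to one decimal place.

Youth dependency ratio: 77.8
Total dependency ratio: 86.5

0–14: 4 552 + 3 913 + 4 437 = 12 902
15–64: 1 732 + 1 644 + 1 482 + 1 722 + 1 726 + 1 486 + 2 150 + 1 541 + 1 417 + 1 692 = 16 592
65+: 442 + 1 000 = 1 442
Youth dependency ratio = 12 902 / 16 592 × 100 = 77.8
Total dependency ratio = (12 902 + 1 442) / 16 592 × 100 = 14 344 / 16 592 × 100 = 86.5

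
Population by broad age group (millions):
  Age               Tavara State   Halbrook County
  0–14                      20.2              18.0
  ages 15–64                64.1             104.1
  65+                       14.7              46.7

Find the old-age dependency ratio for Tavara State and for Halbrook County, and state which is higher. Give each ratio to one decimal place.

Tavara State: 22.9
Halbrook County: 44.9
Higher: Halbrook County

Tavara State: 14.7 / 64.1 × 100 = 22.9
Halbrook County: 46.7 / 104.1 × 100 = 44.9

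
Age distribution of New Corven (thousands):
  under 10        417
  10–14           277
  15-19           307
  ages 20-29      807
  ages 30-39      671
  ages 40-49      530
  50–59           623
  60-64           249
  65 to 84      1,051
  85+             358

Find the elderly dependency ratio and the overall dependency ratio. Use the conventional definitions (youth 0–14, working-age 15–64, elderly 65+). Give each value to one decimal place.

Old-age dependency ratio: 44.2
Total dependency ratio: 66.0

0–14: 417 + 277 = 694
15–64: 307 + 807 + 671 + 530 + 623 + 249 = 3,187
65+: 1,051 + 358 = 1,409
Old-age dependency ratio = 1,409 / 3,187 × 100 = 44.2
Total dependency ratio = (694 + 1,409) / 3,187 × 100 = 2,103 / 3,187 × 100 = 66.0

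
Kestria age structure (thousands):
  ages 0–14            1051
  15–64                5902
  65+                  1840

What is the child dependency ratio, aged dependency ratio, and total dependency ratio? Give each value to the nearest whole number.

Youth dependency ratio = 1051 / 5902 × 100 = 18
Old-age dependency ratio = 1840 / 5902 × 100 = 31
Total dependency ratio = (1051 + 1840) / 5902 × 100 = 2891 / 5902 × 100 = 49

Youth dependency ratio: 18
Old-age dependency ratio: 31
Total dependency ratio: 49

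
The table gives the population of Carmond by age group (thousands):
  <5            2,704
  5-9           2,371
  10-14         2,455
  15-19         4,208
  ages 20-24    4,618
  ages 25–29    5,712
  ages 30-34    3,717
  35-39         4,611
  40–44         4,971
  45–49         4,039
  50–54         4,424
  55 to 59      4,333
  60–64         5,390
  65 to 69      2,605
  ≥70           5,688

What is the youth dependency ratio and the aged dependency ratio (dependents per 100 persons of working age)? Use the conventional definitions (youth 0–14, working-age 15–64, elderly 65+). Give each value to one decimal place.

Youth dependency ratio: 16.4
Old-age dependency ratio: 18.0

0–14: 2,704 + 2,371 + 2,455 = 7,530
15–64: 4,208 + 4,618 + 5,712 + 3,717 + 4,611 + 4,971 + 4,039 + 4,424 + 4,333 + 5,390 = 46,023
65+: 2,605 + 5,688 = 8,293
Youth dependency ratio = 7,530 / 46,023 × 100 = 16.4
Old-age dependency ratio = 8,293 / 46,023 × 100 = 18.0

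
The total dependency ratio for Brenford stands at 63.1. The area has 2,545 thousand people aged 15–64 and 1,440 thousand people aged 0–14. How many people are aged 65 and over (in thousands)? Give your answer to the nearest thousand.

Aged 65 and over: 166

Total dependency ratio = (youth + elderly) / working-age × 100
63.1 = (1,440 + E) / 2,545 × 100
⇒ 166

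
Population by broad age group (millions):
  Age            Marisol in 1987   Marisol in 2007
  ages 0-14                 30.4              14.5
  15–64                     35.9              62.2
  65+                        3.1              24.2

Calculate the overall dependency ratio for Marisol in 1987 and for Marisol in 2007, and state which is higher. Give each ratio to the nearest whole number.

Marisol in 1987: (30.4 + 3.1) / 35.9 × 100 = 33.5 / 35.9 × 100 = 93
Marisol in 2007: (14.5 + 24.2) / 62.2 × 100 = 38.7 / 62.2 × 100 = 62

Marisol in 1987: 93
Marisol in 2007: 62
Higher: Marisol in 1987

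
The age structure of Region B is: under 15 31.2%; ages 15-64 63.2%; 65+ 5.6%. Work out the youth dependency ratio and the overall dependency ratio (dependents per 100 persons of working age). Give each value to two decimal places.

Youth dependency ratio = 31.2 / 63.2 × 100 = 49.37
Total dependency ratio = (31.2 + 5.6) / 63.2 × 100 = 36.8 / 63.2 × 100 = 58.23

Youth dependency ratio: 49.37
Total dependency ratio: 58.23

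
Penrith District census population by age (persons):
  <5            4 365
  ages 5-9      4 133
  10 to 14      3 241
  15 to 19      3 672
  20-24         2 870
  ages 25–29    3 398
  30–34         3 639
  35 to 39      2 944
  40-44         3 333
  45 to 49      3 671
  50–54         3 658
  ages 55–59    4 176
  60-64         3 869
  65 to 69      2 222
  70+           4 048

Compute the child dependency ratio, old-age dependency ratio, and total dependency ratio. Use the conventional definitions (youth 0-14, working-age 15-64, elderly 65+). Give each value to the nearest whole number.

0–14: 4 365 + 4 133 + 3 241 = 11 739
15–64: 3 672 + 2 870 + 3 398 + 3 639 + 2 944 + 3 333 + 3 671 + 3 658 + 4 176 + 3 869 = 35 230
65+: 2 222 + 4 048 = 6 270
Youth dependency ratio = 11 739 / 35 230 × 100 = 33
Old-age dependency ratio = 6 270 / 35 230 × 100 = 18
Total dependency ratio = (11 739 + 6 270) / 35 230 × 100 = 18 009 / 35 230 × 100 = 51

Youth dependency ratio: 33
Old-age dependency ratio: 18
Total dependency ratio: 51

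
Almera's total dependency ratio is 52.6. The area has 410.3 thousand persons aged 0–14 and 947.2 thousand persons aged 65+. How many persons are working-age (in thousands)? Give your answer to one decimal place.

Total dependency ratio = (youth + elderly) / working-age × 100
52.6 = (410.3 + 947.2) / W × 100
⇒ 2 580.8

Working-age: 2 580.8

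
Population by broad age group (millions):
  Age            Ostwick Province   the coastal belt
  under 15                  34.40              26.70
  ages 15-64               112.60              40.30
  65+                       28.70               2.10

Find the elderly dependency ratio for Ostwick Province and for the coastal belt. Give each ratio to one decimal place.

Ostwick Province: 25.5
the coastal belt: 5.2

Ostwick Province: 28.70 / 112.60 × 100 = 25.5
the coastal belt: 2.10 / 40.30 × 100 = 5.2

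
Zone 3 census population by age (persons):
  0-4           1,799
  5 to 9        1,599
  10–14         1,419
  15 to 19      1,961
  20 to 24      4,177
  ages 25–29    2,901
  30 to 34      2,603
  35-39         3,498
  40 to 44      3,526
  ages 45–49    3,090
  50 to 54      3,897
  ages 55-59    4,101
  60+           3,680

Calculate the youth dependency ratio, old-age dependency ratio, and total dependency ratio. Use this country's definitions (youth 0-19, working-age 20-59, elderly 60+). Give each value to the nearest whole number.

0–19: 1,799 + 1,599 + 1,419 + 1,961 = 6,778
20–59: 4,177 + 2,901 + 2,603 + 3,498 + 3,526 + 3,090 + 3,897 + 4,101 = 27,793
60+: 3,680
Youth dependency ratio = 6,778 / 27,793 × 100 = 24
Old-age dependency ratio = 3,680 / 27,793 × 100 = 13
Total dependency ratio = (6,778 + 3,680) / 27,793 × 100 = 10,458 / 27,793 × 100 = 38

Youth dependency ratio: 24
Old-age dependency ratio: 13
Total dependency ratio: 38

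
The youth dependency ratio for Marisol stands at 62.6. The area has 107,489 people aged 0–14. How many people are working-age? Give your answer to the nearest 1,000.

Working-age: 172,000

Youth dependency ratio = youth / working-age × 100
62.6 = 107,489 / W × 100
⇒ 172,000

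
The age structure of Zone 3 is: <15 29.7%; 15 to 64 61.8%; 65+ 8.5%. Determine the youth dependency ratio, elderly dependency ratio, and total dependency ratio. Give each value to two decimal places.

Youth dependency ratio = 29.7 / 61.8 × 100 = 48.06
Old-age dependency ratio = 8.5 / 61.8 × 100 = 13.75
Total dependency ratio = (29.7 + 8.5) / 61.8 × 100 = 38.2 / 61.8 × 100 = 61.81

Youth dependency ratio: 48.06
Old-age dependency ratio: 13.75
Total dependency ratio: 61.81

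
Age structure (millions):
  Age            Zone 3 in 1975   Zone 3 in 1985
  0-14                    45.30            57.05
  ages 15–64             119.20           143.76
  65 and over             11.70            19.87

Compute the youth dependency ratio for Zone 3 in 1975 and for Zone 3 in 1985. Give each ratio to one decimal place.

Zone 3 in 1975: 45.30 / 119.20 × 100 = 38.0
Zone 3 in 1985: 57.05 / 143.76 × 100 = 39.7

Zone 3 in 1975: 38.0
Zone 3 in 1985: 39.7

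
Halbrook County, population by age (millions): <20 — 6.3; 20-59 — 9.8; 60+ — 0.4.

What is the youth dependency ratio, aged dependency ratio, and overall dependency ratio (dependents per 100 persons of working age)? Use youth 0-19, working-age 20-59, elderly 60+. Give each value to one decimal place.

Youth dependency ratio: 64.3
Old-age dependency ratio: 4.1
Total dependency ratio: 68.4

Youth dependency ratio = 6.3 / 9.8 × 100 = 64.3
Old-age dependency ratio = 0.4 / 9.8 × 100 = 4.1
Total dependency ratio = (6.3 + 0.4) / 9.8 × 100 = 6.7 / 9.8 × 100 = 68.4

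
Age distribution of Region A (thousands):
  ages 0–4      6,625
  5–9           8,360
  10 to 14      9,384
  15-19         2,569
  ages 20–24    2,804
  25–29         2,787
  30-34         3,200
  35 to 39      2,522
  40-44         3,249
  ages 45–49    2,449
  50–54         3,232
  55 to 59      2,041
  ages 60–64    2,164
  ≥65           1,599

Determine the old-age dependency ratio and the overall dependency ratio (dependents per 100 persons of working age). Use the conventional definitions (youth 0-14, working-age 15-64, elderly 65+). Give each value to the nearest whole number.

0–14: 6,625 + 8,360 + 9,384 = 24,369
15–64: 2,569 + 2,804 + 2,787 + 3,200 + 2,522 + 3,249 + 2,449 + 3,232 + 2,041 + 2,164 = 27,017
65+: 1,599
Old-age dependency ratio = 1,599 / 27,017 × 100 = 6
Total dependency ratio = (24,369 + 1,599) / 27,017 × 100 = 25,968 / 27,017 × 100 = 96

Old-age dependency ratio: 6
Total dependency ratio: 96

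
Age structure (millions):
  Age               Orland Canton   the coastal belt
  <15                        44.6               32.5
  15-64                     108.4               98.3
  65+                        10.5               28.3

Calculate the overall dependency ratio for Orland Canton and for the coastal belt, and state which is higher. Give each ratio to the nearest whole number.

Orland Canton: 51
the coastal belt: 62
Higher: the coastal belt

Orland Canton: (44.6 + 10.5) / 108.4 × 100 = 55.1 / 108.4 × 100 = 51
the coastal belt: (32.5 + 28.3) / 98.3 × 100 = 60.8 / 98.3 × 100 = 62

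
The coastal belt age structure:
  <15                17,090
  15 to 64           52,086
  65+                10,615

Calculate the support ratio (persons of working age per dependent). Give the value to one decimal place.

Support ratio: 1.9

Support ratio = 52,086 / (17,090 + 10,615) = 52,086 / 27,705 = 1.9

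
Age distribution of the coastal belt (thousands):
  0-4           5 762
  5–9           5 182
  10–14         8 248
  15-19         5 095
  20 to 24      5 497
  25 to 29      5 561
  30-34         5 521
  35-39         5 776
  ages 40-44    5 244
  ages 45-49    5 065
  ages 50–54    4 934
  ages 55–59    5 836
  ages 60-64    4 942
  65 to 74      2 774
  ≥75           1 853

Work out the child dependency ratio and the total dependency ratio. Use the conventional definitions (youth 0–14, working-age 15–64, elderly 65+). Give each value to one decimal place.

0–14: 5 762 + 5 182 + 8 248 = 19 192
15–64: 5 095 + 5 497 + 5 561 + 5 521 + 5 776 + 5 244 + 5 065 + 4 934 + 5 836 + 4 942 = 53 471
65+: 2 774 + 1 853 = 4 627
Youth dependency ratio = 19 192 / 53 471 × 100 = 35.9
Total dependency ratio = (19 192 + 4 627) / 53 471 × 100 = 23 819 / 53 471 × 100 = 44.5

Youth dependency ratio: 35.9
Total dependency ratio: 44.5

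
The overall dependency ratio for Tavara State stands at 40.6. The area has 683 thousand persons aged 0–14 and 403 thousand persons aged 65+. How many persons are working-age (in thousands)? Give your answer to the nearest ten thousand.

Working-age: 2 670

Total dependency ratio = (youth + elderly) / working-age × 100
40.6 = (683 + 403) / W × 100
⇒ 2 670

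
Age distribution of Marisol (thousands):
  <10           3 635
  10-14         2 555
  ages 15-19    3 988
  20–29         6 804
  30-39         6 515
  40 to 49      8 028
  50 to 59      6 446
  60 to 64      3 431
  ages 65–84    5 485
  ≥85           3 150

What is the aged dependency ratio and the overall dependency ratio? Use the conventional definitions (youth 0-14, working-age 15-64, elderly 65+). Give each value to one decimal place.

Old-age dependency ratio: 24.5
Total dependency ratio: 42.1

0–14: 3 635 + 2 555 = 6 190
15–64: 3 988 + 6 804 + 6 515 + 8 028 + 6 446 + 3 431 = 35 212
65+: 5 485 + 3 150 = 8 635
Old-age dependency ratio = 8 635 / 35 212 × 100 = 24.5
Total dependency ratio = (6 190 + 8 635) / 35 212 × 100 = 14 825 / 35 212 × 100 = 42.1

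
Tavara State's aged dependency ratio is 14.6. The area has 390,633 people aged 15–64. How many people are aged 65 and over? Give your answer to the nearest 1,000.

Old-age dependency ratio = elderly / working-age × 100
14.6 = E / 390,633 × 100
⇒ 57,000

Aged 65 and over: 57,000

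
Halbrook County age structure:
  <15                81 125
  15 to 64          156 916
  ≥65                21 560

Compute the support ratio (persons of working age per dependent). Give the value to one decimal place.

Support ratio: 1.5

Support ratio = 156 916 / (81 125 + 21 560) = 156 916 / 102 685 = 1.5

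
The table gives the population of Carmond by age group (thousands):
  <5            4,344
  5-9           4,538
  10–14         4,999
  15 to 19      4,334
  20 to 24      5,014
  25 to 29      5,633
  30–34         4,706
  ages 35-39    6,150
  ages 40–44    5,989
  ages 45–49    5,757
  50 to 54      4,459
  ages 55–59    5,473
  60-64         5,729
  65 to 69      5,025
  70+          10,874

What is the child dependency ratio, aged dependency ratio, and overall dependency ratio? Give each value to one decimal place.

Youth dependency ratio: 26.1
Old-age dependency ratio: 29.9
Total dependency ratio: 55.9

0–14: 4,344 + 4,538 + 4,999 = 13,881
15–64: 4,334 + 5,014 + 5,633 + 4,706 + 6,150 + 5,989 + 5,757 + 4,459 + 5,473 + 5,729 = 53,244
65+: 5,025 + 10,874 = 15,899
Youth dependency ratio = 13,881 / 53,244 × 100 = 26.1
Old-age dependency ratio = 15,899 / 53,244 × 100 = 29.9
Total dependency ratio = (13,881 + 15,899) / 53,244 × 100 = 29,780 / 53,244 × 100 = 55.9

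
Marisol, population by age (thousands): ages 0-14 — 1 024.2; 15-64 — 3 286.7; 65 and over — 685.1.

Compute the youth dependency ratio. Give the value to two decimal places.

Youth dependency ratio = 1 024.2 / 3 286.7 × 100 = 31.16

Youth dependency ratio: 31.16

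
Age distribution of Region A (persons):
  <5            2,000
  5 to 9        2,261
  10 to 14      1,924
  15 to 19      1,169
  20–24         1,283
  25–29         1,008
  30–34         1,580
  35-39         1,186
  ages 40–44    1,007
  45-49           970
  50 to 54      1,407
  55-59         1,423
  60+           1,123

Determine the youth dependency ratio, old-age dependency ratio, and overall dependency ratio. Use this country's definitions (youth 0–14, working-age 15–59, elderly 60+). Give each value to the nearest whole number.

Youth dependency ratio: 56
Old-age dependency ratio: 10
Total dependency ratio: 66

0–14: 2,000 + 2,261 + 1,924 = 6,185
15–59: 1,169 + 1,283 + 1,008 + 1,580 + 1,186 + 1,007 + 970 + 1,407 + 1,423 = 11,033
60+: 1,123
Youth dependency ratio = 6,185 / 11,033 × 100 = 56
Old-age dependency ratio = 1,123 / 11,033 × 100 = 10
Total dependency ratio = (6,185 + 1,123) / 11,033 × 100 = 7,308 / 11,033 × 100 = 66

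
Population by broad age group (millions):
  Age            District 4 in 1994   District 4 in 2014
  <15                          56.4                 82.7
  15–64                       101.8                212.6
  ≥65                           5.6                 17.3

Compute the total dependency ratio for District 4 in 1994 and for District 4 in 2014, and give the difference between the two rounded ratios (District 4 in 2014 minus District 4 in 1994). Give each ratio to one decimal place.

District 4 in 1994: 60.9
District 4 in 2014: 47.0
Difference: -13.9

District 4 in 1994: (56.4 + 5.6) / 101.8 × 100 = 62.0 / 101.8 × 100 = 60.9
District 4 in 2014: (82.7 + 17.3) / 212.6 × 100 = 100.0 / 212.6 × 100 = 47.0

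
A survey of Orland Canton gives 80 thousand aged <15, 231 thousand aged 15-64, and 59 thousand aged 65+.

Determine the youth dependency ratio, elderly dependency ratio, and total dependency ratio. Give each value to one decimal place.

Youth dependency ratio = 80 / 231 × 100 = 34.6
Old-age dependency ratio = 59 / 231 × 100 = 25.5
Total dependency ratio = (80 + 59) / 231 × 100 = 139 / 231 × 100 = 60.2

Youth dependency ratio: 34.6
Old-age dependency ratio: 25.5
Total dependency ratio: 60.2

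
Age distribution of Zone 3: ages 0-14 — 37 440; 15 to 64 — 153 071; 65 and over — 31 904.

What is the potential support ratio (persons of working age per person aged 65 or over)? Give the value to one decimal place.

Potential support ratio = 153 071 / 31 904 = 4.8

Potential support ratio: 4.8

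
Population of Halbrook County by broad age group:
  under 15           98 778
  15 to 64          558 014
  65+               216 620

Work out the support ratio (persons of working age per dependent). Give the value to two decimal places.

Support ratio: 1.77

Support ratio = 558 014 / (98 778 + 216 620) = 558 014 / 315 398 = 1.77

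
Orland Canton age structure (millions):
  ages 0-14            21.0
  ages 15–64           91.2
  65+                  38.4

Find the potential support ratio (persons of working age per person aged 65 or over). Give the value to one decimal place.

Potential support ratio: 2.4

Potential support ratio = 91.2 / 38.4 = 2.4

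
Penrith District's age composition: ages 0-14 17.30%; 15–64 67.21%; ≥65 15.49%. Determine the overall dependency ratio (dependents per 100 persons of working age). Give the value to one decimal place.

Total dependency ratio = (17.30 + 15.49) / 67.21 × 100 = 32.79 / 67.21 × 100 = 48.8

Total dependency ratio: 48.8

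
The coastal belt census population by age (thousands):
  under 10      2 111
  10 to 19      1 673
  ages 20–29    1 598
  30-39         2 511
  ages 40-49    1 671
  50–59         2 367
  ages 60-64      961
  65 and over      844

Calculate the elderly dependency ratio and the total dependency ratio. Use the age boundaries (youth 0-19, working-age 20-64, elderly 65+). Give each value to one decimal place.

0–19: 2 111 + 1 673 = 3 784
20–64: 1 598 + 2 511 + 1 671 + 2 367 + 961 = 9 108
65+: 844
Old-age dependency ratio = 844 / 9 108 × 100 = 9.3
Total dependency ratio = (3 784 + 844) / 9 108 × 100 = 4 628 / 9 108 × 100 = 50.8

Old-age dependency ratio: 9.3
Total dependency ratio: 50.8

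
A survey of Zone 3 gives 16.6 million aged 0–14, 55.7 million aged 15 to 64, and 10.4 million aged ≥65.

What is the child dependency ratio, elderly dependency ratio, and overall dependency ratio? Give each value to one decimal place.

Youth dependency ratio = 16.6 / 55.7 × 100 = 29.8
Old-age dependency ratio = 10.4 / 55.7 × 100 = 18.7
Total dependency ratio = (16.6 + 10.4) / 55.7 × 100 = 27.0 / 55.7 × 100 = 48.5

Youth dependency ratio: 29.8
Old-age dependency ratio: 18.7
Total dependency ratio: 48.5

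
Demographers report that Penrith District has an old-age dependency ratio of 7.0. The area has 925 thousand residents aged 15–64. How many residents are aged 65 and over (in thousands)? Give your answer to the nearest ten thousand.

Aged 65 and over: 60

Old-age dependency ratio = elderly / working-age × 100
7.0 = E / 925 × 100
⇒ 60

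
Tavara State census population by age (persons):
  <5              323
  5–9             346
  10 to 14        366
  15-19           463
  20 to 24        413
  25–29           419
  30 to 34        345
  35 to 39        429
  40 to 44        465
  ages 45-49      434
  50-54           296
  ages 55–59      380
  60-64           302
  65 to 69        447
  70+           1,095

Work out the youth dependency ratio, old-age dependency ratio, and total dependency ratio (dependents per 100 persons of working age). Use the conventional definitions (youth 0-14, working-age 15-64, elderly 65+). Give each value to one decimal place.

Youth dependency ratio: 26.2
Old-age dependency ratio: 39.1
Total dependency ratio: 65.3

0–14: 323 + 346 + 366 = 1,035
15–64: 463 + 413 + 419 + 345 + 429 + 465 + 434 + 296 + 380 + 302 = 3,946
65+: 447 + 1,095 = 1,542
Youth dependency ratio = 1,035 / 3,946 × 100 = 26.2
Old-age dependency ratio = 1,542 / 3,946 × 100 = 39.1
Total dependency ratio = (1,035 + 1,542) / 3,946 × 100 = 2,577 / 3,946 × 100 = 65.3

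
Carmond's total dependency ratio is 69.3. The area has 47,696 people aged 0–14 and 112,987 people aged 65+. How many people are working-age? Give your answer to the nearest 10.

Total dependency ratio = (youth + elderly) / working-age × 100
69.3 = (47,696 + 112,987) / W × 100
⇒ 231,870

Working-age: 231,870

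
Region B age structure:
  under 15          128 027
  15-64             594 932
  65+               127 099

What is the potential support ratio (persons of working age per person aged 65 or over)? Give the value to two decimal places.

Potential support ratio: 4.68

Potential support ratio = 594 932 / 127 099 = 4.68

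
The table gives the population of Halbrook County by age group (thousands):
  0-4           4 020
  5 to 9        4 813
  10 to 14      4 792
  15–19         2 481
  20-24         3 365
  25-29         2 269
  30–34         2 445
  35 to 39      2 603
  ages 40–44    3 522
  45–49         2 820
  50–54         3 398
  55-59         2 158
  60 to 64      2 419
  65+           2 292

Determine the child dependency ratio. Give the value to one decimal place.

0–14: 4 020 + 4 813 + 4 792 = 13 625
15–64: 2 481 + 3 365 + 2 269 + 2 445 + 2 603 + 3 522 + 2 820 + 3 398 + 2 158 + 2 419 = 27 480
65+: 2 292
Youth dependency ratio = 13 625 / 27 480 × 100 = 49.6

Youth dependency ratio: 49.6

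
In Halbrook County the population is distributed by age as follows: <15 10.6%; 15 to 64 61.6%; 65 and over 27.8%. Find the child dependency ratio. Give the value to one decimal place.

Youth dependency ratio = 10.6 / 61.6 × 100 = 17.2

Youth dependency ratio: 17.2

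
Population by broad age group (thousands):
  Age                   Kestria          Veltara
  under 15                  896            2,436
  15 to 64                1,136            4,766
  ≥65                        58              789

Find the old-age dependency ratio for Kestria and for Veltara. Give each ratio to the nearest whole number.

Kestria: 5
Veltara: 17

Kestria: 58 / 1,136 × 100 = 5
Veltara: 789 / 4,766 × 100 = 17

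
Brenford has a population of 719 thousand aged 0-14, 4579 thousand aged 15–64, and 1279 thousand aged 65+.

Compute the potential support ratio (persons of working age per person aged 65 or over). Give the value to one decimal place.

Potential support ratio = 4579 / 1279 = 3.6

Potential support ratio: 3.6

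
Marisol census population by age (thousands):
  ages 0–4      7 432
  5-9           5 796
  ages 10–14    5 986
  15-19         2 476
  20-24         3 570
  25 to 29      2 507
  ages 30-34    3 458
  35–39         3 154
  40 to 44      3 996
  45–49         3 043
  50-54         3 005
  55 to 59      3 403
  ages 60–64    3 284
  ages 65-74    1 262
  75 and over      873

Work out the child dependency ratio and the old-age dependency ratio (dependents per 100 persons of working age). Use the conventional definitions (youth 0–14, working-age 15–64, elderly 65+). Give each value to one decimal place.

Youth dependency ratio: 60.2
Old-age dependency ratio: 6.7

0–14: 7 432 + 5 796 + 5 986 = 19 214
15–64: 2 476 + 3 570 + 2 507 + 3 458 + 3 154 + 3 996 + 3 043 + 3 005 + 3 403 + 3 284 = 31 896
65+: 1 262 + 873 = 2 135
Youth dependency ratio = 19 214 / 31 896 × 100 = 60.2
Old-age dependency ratio = 2 135 / 31 896 × 100 = 6.7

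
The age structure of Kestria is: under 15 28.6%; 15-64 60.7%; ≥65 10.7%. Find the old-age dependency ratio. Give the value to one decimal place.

Old-age dependency ratio: 17.6

Old-age dependency ratio = 10.7 / 60.7 × 100 = 17.6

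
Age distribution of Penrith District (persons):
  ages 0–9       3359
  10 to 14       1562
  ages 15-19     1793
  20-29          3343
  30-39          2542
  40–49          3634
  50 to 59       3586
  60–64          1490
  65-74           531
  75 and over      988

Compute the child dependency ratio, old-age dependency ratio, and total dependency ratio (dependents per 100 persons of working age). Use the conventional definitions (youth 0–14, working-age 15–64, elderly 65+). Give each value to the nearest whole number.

Youth dependency ratio: 30
Old-age dependency ratio: 9
Total dependency ratio: 39

0–14: 3359 + 1562 = 4921
15–64: 1793 + 3343 + 2542 + 3634 + 3586 + 1490 = 16388
65+: 531 + 988 = 1519
Youth dependency ratio = 4921 / 16388 × 100 = 30
Old-age dependency ratio = 1519 / 16388 × 100 = 9
Total dependency ratio = (4921 + 1519) / 16388 × 100 = 6440 / 16388 × 100 = 39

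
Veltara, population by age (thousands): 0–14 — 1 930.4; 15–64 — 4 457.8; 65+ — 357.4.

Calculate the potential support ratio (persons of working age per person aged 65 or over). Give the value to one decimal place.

Potential support ratio: 12.5

Potential support ratio = 4 457.8 / 357.4 = 12.5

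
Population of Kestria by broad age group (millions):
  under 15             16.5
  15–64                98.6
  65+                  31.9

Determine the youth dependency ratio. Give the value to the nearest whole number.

Youth dependency ratio = 16.5 / 98.6 × 100 = 17

Youth dependency ratio: 17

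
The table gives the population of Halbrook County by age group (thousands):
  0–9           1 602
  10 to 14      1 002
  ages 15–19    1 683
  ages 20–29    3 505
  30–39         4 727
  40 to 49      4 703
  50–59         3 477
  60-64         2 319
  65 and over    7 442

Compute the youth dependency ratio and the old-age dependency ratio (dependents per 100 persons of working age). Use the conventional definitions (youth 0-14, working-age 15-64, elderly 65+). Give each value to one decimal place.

0–14: 1 602 + 1 002 = 2 604
15–64: 1 683 + 3 505 + 4 727 + 4 703 + 3 477 + 2 319 = 20 414
65+: 7 442
Youth dependency ratio = 2 604 / 20 414 × 100 = 12.8
Old-age dependency ratio = 7 442 / 20 414 × 100 = 36.5

Youth dependency ratio: 12.8
Old-age dependency ratio: 36.5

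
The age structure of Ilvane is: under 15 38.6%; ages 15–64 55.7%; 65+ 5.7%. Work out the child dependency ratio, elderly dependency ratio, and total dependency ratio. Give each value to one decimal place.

Youth dependency ratio: 69.3
Old-age dependency ratio: 10.2
Total dependency ratio: 79.5

Youth dependency ratio = 38.6 / 55.7 × 100 = 69.3
Old-age dependency ratio = 5.7 / 55.7 × 100 = 10.2
Total dependency ratio = (38.6 + 5.7) / 55.7 × 100 = 44.3 / 55.7 × 100 = 79.5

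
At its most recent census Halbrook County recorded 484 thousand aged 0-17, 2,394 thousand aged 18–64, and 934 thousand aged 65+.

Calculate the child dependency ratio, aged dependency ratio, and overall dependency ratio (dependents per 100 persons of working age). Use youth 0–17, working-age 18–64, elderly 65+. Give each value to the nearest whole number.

Youth dependency ratio: 20
Old-age dependency ratio: 39
Total dependency ratio: 59

Youth dependency ratio = 484 / 2,394 × 100 = 20
Old-age dependency ratio = 934 / 2,394 × 100 = 39
Total dependency ratio = (484 + 934) / 2,394 × 100 = 1,418 / 2,394 × 100 = 59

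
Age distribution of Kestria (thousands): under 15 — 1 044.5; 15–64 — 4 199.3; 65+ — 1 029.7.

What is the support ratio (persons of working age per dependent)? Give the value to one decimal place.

Support ratio = 4 199.3 / (1 044.5 + 1 029.7) = 4 199.3 / 2 074.2 = 2.0

Support ratio: 2.0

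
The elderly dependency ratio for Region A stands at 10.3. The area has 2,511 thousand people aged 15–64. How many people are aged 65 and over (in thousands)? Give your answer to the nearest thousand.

Aged 65 and over: 259

Old-age dependency ratio = elderly / working-age × 100
10.3 = E / 2,511 × 100
⇒ 259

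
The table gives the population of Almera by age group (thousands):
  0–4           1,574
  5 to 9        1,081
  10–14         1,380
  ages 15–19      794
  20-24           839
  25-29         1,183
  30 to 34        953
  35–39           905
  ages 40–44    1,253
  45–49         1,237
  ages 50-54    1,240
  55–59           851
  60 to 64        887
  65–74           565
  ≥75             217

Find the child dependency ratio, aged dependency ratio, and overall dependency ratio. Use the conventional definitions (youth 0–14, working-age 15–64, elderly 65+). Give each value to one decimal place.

0–14: 1,574 + 1,081 + 1,380 = 4,035
15–64: 794 + 839 + 1,183 + 953 + 905 + 1,253 + 1,237 + 1,240 + 851 + 887 = 10,142
65+: 565 + 217 = 782
Youth dependency ratio = 4,035 / 10,142 × 100 = 39.8
Old-age dependency ratio = 782 / 10,142 × 100 = 7.7
Total dependency ratio = (4,035 + 782) / 10,142 × 100 = 4,817 / 10,142 × 100 = 47.5

Youth dependency ratio: 39.8
Old-age dependency ratio: 7.7
Total dependency ratio: 47.5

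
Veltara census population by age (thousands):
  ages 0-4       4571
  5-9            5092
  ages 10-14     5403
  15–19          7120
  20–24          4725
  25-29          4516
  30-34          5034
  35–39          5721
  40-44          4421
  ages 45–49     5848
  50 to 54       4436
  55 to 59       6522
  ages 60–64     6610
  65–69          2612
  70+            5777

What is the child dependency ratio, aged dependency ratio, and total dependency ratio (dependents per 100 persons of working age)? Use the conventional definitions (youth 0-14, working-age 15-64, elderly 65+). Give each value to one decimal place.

0–14: 4571 + 5092 + 5403 = 15066
15–64: 7120 + 4725 + 4516 + 5034 + 5721 + 4421 + 5848 + 4436 + 6522 + 6610 = 54953
65+: 2612 + 5777 = 8389
Youth dependency ratio = 15066 / 54953 × 100 = 27.4
Old-age dependency ratio = 8389 / 54953 × 100 = 15.3
Total dependency ratio = (15066 + 8389) / 54953 × 100 = 23455 / 54953 × 100 = 42.7

Youth dependency ratio: 27.4
Old-age dependency ratio: 15.3
Total dependency ratio: 42.7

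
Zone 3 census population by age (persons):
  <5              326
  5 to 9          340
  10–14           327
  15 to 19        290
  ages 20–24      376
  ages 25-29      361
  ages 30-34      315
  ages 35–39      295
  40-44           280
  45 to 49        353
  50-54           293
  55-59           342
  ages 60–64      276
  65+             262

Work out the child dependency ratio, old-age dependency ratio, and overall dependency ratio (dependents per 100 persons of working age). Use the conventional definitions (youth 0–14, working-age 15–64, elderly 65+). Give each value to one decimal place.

Youth dependency ratio: 31.2
Old-age dependency ratio: 8.2
Total dependency ratio: 39.5

0–14: 326 + 340 + 327 = 993
15–64: 290 + 376 + 361 + 315 + 295 + 280 + 353 + 293 + 342 + 276 = 3 181
65+: 262
Youth dependency ratio = 993 / 3 181 × 100 = 31.2
Old-age dependency ratio = 262 / 3 181 × 100 = 8.2
Total dependency ratio = (993 + 262) / 3 181 × 100 = 1 255 / 3 181 × 100 = 39.5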